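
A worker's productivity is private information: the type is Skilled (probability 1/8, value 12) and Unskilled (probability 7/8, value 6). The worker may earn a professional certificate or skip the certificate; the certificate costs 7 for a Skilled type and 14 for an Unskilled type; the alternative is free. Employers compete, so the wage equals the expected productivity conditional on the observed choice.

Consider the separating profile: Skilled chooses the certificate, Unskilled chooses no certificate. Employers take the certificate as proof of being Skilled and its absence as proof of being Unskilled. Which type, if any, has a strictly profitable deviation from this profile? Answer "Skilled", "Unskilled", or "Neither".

Skilled

The certificate pays 12; no certificate pays 6.
Skilled: assigned the certificate, nets 12 − 7 = 5; deviating to no certificate nets 6.
Unskilled: assigned no certificate, nets 6; deviating to the certificate nets 12 − 14 = -2.
The Skilled type gains 1 by deviating.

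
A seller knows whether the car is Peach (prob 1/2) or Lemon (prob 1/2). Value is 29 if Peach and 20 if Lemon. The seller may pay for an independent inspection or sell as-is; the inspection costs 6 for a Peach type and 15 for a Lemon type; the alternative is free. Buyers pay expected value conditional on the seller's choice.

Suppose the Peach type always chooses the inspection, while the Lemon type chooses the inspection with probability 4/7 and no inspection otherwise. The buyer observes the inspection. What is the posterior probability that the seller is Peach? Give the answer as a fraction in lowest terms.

P(the inspection) = (1/2)·1 + (1/2)·(4/7) = 11/14.
By Bayes' rule, P(Peach | the inspection) = (1/2) / (11/14) = 7/11.

7/11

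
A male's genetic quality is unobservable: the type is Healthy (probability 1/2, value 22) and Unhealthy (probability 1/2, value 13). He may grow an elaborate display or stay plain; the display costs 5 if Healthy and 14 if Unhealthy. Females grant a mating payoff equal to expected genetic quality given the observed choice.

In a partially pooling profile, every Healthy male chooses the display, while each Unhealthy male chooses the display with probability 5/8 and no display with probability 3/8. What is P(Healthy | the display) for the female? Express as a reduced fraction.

P(the display) = (1/2)·1 + (1/2)·(5/8) = 13/16.
By Bayes' rule, P(Healthy | the display) = (1/2) / (13/16) = 8/13.

8/13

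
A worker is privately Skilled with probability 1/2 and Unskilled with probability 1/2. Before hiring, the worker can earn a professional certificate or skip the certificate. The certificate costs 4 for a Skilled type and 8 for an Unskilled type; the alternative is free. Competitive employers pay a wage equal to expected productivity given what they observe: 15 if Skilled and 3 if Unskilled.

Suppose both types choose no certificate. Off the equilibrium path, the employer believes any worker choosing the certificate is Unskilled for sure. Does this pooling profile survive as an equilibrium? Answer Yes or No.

On path, the employer holds the prior and pays 1/2·15 + 1/2·3 = 9. Off path (the certificate), believing Unskilled, it pays 3.
Skilled: no certificate nets 9; the certificate nets 3 − 4 = -1. Skilled stays.
Unskilled: no certificate nets 9; the certificate nets 3 − 8 = -5. Unskilled stays.
No type deviates, so pooling is sustained.

Yes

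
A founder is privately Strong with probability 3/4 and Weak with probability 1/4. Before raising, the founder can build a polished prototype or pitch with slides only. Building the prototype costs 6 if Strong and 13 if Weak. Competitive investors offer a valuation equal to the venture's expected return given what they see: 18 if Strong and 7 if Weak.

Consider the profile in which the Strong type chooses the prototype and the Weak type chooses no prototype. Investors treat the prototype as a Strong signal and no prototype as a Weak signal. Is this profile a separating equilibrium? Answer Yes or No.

Yes

Under these beliefs, the prototype earns valuation 18 and no prototype earns valuation 7.
Strong: the prototype nets 18 − 6 = 12; no prototype nets 7. Strong prefers the prototype.
Weak: the prototype nets 18 − 13 = 5; no prototype nets 7. Weak prefers no prototype.
Neither type deviates, so the separating profile is an equilibrium.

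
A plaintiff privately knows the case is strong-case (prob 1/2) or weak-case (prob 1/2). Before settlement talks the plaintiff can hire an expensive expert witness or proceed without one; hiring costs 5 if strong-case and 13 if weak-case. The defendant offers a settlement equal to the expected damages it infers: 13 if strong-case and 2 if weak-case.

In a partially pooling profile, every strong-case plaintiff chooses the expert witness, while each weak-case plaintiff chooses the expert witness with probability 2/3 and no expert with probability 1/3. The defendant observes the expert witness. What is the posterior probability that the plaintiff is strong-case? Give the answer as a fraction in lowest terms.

3/5

P(the expert witness) = (1/2)·1 + (1/2)·(2/3) = 5/6.
By Bayes' rule, P(strong-case | the expert witness) = (1/2) / (5/6) = 3/5.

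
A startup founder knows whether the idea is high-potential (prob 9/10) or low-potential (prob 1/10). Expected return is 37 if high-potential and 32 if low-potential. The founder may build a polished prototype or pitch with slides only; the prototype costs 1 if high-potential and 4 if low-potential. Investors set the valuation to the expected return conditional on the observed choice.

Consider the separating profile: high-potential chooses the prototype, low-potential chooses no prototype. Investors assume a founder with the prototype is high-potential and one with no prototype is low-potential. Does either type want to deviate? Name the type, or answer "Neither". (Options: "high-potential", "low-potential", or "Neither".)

The prototype pays 37; no prototype pays 32.
high-potential: assigned the prototype, nets 37 − 1 = 36; deviating to no prototype nets 32.
low-potential: assigned no prototype, nets 32; deviating to the prototype nets 37 − 4 = 33.
The low-potential type gains 1 by deviating.

low-potential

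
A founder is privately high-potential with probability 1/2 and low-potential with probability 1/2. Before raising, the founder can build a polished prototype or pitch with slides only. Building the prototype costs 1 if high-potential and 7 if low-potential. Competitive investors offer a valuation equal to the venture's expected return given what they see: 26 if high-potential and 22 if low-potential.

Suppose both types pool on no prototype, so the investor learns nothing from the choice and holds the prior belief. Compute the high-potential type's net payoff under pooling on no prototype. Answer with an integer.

Pooled valuation = 1/2·26 + 1/2·22 = 24.
high-potential pays no cost for no prototype, so net payoff = 24.

24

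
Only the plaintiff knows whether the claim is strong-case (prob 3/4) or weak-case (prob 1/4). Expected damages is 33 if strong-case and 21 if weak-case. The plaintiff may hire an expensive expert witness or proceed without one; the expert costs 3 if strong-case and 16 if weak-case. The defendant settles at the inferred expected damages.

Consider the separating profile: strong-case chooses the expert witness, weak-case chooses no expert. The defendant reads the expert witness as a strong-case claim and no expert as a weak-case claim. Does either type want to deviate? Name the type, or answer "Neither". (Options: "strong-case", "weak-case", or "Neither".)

The expert witness pays 33; no expert pays 21.
strong-case: assigned the expert witness, nets 33 − 3 = 30; deviating to no expert nets 21.
weak-case: assigned no expert, nets 21; deviating to the expert witness nets 33 − 16 = 17.
Both types strictly prefer their assigned action; no profitable deviation.

Neither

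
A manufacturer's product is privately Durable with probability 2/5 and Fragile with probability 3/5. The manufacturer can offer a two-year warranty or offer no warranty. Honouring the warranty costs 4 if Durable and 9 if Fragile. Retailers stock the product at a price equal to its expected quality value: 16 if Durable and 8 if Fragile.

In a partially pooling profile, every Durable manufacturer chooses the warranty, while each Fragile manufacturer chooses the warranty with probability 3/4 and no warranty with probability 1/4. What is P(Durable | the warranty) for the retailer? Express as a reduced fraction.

P(the warranty) = (2/5)·1 + (3/5)·(3/4) = 17/20.
By Bayes' rule, P(Durable | the warranty) = (2/5) / (17/20) = 8/17.

8/17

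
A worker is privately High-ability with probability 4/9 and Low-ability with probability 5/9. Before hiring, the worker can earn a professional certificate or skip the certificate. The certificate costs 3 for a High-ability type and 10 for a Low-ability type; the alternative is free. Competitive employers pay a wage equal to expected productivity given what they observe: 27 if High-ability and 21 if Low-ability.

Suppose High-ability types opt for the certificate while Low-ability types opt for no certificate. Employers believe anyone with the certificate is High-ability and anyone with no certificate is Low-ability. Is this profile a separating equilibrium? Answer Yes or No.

Under these beliefs, the certificate earns wage 27 and no certificate earns wage 21.
High-ability: the certificate nets 27 − 3 = 24; no certificate nets 21. High-ability prefers the certificate.
Low-ability: the certificate nets 27 − 10 = 17; no certificate nets 21. Low-ability prefers no certificate.
Neither type deviates, so the separating profile is an equilibrium.

Yes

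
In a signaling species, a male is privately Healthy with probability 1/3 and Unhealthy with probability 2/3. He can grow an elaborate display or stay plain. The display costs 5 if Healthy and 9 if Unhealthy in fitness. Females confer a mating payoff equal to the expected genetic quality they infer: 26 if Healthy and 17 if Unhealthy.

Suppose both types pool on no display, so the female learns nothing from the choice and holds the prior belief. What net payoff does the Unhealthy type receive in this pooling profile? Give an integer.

20

Pooled mating payoff = 1/3·26 + 2/3·17 = 20.
Unhealthy pays no cost for no display, so net payoff = 20.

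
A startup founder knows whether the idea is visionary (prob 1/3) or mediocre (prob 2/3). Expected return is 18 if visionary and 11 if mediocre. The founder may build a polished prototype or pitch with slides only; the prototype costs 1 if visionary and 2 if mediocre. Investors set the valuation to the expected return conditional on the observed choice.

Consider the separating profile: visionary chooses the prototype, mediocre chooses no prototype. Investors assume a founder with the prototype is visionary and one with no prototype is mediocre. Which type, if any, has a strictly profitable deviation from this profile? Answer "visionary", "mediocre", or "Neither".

The prototype pays 18; no prototype pays 11.
visionary: assigned the prototype, nets 18 − 1 = 17; deviating to no prototype nets 11.
mediocre: assigned no prototype, nets 11; deviating to the prototype nets 18 − 2 = 16.
The mediocre type gains 5 by deviating.

mediocre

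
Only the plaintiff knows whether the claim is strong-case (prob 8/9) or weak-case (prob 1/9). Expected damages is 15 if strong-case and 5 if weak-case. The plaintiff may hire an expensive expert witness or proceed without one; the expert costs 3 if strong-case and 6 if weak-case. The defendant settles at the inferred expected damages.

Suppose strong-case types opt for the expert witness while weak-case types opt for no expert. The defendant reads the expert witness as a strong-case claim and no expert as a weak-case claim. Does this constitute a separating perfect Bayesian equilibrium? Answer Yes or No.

Under these beliefs, the expert witness earns settlement 15 and no expert earns settlement 5.
strong-case: the expert witness nets 15 − 3 = 12; no expert nets 5. strong-case prefers the expert witness.
weak-case: the expert witness nets 15 − 6 = 9; no expert nets 5. weak-case would deviate to the expert witness.
weak-case has a profitable deviation, so the profile is not an equilibrium.

No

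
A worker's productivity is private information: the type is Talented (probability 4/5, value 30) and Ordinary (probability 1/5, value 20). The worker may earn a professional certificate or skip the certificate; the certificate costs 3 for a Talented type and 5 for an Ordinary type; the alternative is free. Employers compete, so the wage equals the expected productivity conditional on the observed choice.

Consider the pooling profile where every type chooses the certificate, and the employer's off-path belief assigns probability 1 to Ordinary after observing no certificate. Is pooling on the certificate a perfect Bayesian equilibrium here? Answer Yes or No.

Yes

On path, the employer holds the prior and pays 4/5·30 + 1/5·20 = 28. Off path (no certificate), believing Ordinary, it pays 20.
Talented: the certificate nets 28 − 3 = 25; no certificate nets 20. Talented stays.
Ordinary: the certificate nets 28 − 5 = 23; no certificate nets 20. Ordinary stays.
No type deviates, so pooling is sustained.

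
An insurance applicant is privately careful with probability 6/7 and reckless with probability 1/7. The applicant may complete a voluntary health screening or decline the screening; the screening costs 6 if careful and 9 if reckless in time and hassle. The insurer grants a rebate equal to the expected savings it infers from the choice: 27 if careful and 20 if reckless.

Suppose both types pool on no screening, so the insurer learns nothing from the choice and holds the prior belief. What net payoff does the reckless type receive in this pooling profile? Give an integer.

26

Pooled rebate = 6/7·27 + 1/7·20 = 26.
reckless pays no cost for no screening, so net payoff = 26.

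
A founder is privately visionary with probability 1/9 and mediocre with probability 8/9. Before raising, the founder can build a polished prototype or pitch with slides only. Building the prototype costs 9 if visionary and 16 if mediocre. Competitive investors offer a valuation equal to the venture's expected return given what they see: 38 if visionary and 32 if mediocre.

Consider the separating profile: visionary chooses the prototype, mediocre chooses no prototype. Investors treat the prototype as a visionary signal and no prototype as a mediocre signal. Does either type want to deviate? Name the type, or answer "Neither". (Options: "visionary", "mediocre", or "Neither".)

visionary

The prototype pays 38; no prototype pays 32.
visionary: assigned the prototype, nets 38 − 9 = 29; deviating to no prototype nets 32.
mediocre: assigned no prototype, nets 32; deviating to the prototype nets 38 − 16 = 22.
The visionary type gains 3 by deviating.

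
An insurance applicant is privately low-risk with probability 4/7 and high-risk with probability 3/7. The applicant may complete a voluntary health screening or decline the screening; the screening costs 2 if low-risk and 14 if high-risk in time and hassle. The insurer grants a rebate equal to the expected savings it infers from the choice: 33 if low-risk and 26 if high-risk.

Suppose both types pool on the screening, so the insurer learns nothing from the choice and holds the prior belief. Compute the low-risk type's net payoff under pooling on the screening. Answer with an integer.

28

Pooled rebate = 4/7·33 + 3/7·26 = 30.
low-risk pays cost 2 for the screening, so net payoff = 30 − 2 = 28.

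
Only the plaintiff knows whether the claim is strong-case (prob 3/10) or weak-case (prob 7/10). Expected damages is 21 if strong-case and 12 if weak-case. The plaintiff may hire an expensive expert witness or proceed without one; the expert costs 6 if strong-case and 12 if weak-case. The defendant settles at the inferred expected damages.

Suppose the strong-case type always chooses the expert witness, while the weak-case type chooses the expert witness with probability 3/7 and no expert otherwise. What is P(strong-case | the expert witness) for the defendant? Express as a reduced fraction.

P(the expert witness) = (3/10)·1 + (7/10)·(3/7) = 3/5.
By Bayes' rule, P(strong-case | the expert witness) = (3/10) / (3/5) = 1/2.

1/2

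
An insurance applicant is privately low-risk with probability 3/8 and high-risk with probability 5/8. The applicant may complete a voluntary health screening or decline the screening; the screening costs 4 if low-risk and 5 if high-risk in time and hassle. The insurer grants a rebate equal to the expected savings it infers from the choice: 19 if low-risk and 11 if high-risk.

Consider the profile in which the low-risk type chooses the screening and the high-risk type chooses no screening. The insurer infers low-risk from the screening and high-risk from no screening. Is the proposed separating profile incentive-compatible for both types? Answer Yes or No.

No

Under these beliefs, the screening earns rebate 19 and no screening earns rebate 11.
low-risk: the screening nets 19 − 4 = 15; no screening nets 11. low-risk prefers the screening.
high-risk: the screening nets 19 − 5 = 14; no screening nets 11. high-risk would deviate to the screening.
high-risk has a profitable deviation, so the profile is not an equilibrium.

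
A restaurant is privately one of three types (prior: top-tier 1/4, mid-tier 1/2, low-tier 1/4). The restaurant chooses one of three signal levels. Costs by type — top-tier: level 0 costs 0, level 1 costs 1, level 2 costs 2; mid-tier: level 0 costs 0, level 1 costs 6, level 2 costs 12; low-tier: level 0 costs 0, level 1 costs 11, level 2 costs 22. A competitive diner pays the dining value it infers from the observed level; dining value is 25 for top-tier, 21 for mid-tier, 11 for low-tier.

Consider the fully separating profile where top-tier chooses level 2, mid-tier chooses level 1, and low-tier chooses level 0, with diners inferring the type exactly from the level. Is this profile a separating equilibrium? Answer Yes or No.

Separating price premiums: level 2 → 25, level 1 → 21, level 0 → 11.
top-tier (assigned level 2): level 0: 11 − 0 = 11; level 1: 21 − 1 = 20; level 2: 25 − 2 = 23. top-tier stays.
mid-tier (assigned level 1): level 0: 11 − 0 = 11; level 1: 21 − 6 = 15; level 2: 25 − 12 = 13. mid-tier stays.
low-tier (assigned level 0): level 0: 11 − 0 = 11; level 1: 21 − 11 = 10; level 2: 25 − 22 = 3. low-tier stays.
Every type prefers its assigned level; separation holds.

Yes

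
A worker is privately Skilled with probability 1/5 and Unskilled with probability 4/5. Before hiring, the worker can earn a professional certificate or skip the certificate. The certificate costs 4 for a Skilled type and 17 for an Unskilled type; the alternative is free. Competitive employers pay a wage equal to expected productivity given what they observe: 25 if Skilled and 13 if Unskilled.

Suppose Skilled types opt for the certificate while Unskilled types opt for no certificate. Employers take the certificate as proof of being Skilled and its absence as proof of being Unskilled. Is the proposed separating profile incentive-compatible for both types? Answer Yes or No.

Under these beliefs, the certificate earns wage 25 and no certificate earns wage 13.
Skilled: the certificate nets 25 − 4 = 21; no certificate nets 13. Skilled prefers the certificate.
Unskilled: the certificate nets 25 − 17 = 8; no certificate nets 13. Unskilled prefers no certificate.
Neither type deviates, so the separating profile is an equilibrium.

Yes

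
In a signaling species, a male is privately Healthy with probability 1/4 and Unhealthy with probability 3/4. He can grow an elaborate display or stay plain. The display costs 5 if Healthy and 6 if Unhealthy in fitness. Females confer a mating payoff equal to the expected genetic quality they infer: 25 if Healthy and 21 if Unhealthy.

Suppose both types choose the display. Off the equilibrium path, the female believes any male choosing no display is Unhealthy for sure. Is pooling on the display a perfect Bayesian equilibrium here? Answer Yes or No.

On path, the female holds the prior and pays 1/4·25 + 3/4·21 = 22. Off path (no display), believing Unhealthy, it pays 21.
Healthy: the display nets 22 − 5 = 17; no display nets 21. Healthy would deviate.
Unhealthy: the display nets 22 − 6 = 16; no display nets 21. Unhealthy would deviate.
A type deviates, so pooling fails.

No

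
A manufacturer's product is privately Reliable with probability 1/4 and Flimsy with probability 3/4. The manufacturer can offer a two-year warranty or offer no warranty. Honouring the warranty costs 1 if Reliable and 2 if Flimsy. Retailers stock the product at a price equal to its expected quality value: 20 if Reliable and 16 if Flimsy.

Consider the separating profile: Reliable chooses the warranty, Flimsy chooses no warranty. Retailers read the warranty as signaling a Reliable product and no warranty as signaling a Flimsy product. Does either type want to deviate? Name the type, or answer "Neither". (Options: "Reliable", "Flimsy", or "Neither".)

The warranty pays 20; no warranty pays 16.
Reliable: assigned the warranty, nets 20 − 1 = 19; deviating to no warranty nets 16.
Flimsy: assigned no warranty, nets 16; deviating to the warranty nets 20 − 2 = 18.
The Flimsy type gains 2 by deviating.

Flimsy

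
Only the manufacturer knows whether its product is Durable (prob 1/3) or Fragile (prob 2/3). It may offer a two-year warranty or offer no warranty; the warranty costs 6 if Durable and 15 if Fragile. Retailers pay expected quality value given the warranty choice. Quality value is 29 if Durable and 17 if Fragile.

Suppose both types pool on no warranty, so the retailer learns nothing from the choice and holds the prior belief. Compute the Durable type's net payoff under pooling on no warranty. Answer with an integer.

Pooled price = 1/3·29 + 2/3·17 = 21.
Durable pays no cost for no warranty, so net payoff = 21.

21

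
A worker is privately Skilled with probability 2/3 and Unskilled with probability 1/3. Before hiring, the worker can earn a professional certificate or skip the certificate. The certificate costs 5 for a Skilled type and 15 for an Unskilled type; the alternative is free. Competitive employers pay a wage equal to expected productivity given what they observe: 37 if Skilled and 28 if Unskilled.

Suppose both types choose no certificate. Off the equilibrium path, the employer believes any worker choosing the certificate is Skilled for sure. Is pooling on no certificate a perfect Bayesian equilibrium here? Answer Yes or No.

Yes

On path, the employer holds the prior and pays 2/3·37 + 1/3·28 = 34. Off path (the certificate), believing Skilled, it pays 37.
Skilled: no certificate nets 34; the certificate nets 37 − 5 = 32. Skilled stays.
Unskilled: no certificate nets 34; the certificate nets 37 − 15 = 22. Unskilled stays.
No type deviates, so pooling is sustained.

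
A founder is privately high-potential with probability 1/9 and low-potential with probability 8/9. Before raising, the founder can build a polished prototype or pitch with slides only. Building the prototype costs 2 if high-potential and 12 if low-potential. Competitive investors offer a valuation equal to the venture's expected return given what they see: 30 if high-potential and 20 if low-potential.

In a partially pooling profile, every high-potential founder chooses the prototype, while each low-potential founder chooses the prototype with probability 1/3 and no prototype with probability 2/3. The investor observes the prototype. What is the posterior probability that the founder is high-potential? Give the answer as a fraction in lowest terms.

P(the prototype) = (1/9)·1 + (8/9)·(1/3) = 11/27.
By Bayes' rule, P(high-potential | the prototype) = (1/9) / (11/27) = 3/11.

3/11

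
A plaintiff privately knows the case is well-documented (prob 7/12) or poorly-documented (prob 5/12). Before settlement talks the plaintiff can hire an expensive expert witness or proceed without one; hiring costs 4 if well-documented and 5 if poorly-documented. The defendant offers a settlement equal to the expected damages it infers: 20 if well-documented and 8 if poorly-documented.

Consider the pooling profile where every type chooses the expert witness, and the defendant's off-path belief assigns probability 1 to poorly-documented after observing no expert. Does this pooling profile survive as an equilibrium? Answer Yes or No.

On path, the defendant holds the prior and pays 7/12·20 + 5/12·8 = 15. Off path (no expert), believing poorly-documented, it pays 8.
well-documented: the expert witness nets 15 − 4 = 11; no expert nets 8. well-documented stays.
poorly-documented: the expert witness nets 15 − 5 = 10; no expert nets 8. poorly-documented stays.
No type deviates, so pooling is sustained.

Yes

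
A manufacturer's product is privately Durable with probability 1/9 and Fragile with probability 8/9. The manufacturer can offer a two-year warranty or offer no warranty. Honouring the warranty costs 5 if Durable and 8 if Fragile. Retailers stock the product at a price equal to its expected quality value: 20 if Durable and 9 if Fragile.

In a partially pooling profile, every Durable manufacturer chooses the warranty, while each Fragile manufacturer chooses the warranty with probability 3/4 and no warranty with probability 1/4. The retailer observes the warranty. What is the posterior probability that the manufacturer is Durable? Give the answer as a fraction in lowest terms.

1/7

P(the warranty) = (1/9)·1 + (8/9)·(3/4) = 7/9.
By Bayes' rule, P(Durable | the warranty) = (1/9) / (7/9) = 1/7.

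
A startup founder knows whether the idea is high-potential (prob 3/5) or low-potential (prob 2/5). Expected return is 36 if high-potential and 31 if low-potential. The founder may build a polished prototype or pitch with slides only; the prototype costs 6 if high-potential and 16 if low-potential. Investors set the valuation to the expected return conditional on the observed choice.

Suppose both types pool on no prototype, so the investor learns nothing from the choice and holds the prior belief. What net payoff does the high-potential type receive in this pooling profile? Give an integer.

Pooled valuation = 3/5·36 + 2/5·31 = 34.
high-potential pays no cost for no prototype, so net payoff = 34.

34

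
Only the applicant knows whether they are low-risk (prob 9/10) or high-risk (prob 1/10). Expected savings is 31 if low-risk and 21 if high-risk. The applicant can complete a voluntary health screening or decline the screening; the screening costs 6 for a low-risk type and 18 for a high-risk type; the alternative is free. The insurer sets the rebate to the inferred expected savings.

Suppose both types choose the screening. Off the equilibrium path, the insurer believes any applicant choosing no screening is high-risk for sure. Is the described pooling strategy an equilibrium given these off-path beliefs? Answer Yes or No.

On path, the insurer holds the prior and pays 9/10·31 + 1/10·21 = 30. Off path (no screening), believing high-risk, it pays 21.
low-risk: the screening nets 30 − 6 = 24; no screening nets 21. low-risk stays.
high-risk: the screening nets 30 − 18 = 12; no screening nets 21. high-risk would deviate.
A type deviates, so pooling fails.

No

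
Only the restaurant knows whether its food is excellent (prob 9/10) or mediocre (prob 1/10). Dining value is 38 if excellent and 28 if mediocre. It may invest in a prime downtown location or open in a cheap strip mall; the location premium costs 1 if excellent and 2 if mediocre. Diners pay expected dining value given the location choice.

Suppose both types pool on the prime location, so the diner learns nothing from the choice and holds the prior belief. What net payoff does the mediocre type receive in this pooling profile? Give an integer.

Pooled price premium = 9/10·38 + 1/10·28 = 37.
mediocre pays cost 2 for the prime location, so net payoff = 37 − 2 = 35.

35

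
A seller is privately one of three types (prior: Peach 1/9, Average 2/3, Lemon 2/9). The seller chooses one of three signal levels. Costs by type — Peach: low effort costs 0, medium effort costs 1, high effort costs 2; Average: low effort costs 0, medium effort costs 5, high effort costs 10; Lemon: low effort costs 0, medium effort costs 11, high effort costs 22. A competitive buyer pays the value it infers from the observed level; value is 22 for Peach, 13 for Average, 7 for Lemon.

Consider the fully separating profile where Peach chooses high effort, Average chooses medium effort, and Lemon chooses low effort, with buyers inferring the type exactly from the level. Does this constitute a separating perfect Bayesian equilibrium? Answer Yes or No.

No

Separating prices: high effort → 22, medium effort → 13, low effort → 7.
Peach (assigned high effort): low effort: 7 − 0 = 7; medium effort: 13 − 1 = 12; high effort: 22 − 2 = 20. Peach stays.
Average (assigned medium effort): low effort: 7 − 0 = 7; medium effort: 13 − 5 = 8; high effort: 22 − 10 = 12. Average prefers high effort.
Lemon (assigned low effort): low effort: 7 − 0 = 7; medium effort: 13 − 11 = 2; high effort: 22 − 22 = 0. Lemon stays.
At least one type deviates; the separating profile fails.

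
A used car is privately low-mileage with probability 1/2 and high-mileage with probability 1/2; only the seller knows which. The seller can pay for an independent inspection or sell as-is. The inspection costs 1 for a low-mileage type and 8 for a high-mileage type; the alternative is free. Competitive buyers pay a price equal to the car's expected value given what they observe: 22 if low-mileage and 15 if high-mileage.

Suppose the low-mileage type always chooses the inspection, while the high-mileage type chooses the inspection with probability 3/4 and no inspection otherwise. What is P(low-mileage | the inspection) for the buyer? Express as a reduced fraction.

4/7

P(the inspection) = (1/2)·1 + (1/2)·(3/4) = 7/8.
By Bayes' rule, P(low-mileage | the inspection) = (1/2) / (7/8) = 4/7.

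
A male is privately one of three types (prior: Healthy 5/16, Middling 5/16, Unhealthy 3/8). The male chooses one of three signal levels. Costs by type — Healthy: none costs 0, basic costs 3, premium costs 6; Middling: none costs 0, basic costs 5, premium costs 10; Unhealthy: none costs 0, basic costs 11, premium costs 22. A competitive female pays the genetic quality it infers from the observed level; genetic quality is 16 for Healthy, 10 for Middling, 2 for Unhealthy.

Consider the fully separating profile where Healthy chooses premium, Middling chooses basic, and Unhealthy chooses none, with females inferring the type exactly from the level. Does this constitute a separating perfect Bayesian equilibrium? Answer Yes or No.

No

Separating mating payoffs: premium → 16, basic → 10, none → 2.
Healthy (assigned premium): none: 2 − 0 = 2; basic: 10 − 3 = 7; premium: 16 − 6 = 10. Healthy stays.
Middling (assigned basic): none: 2 − 0 = 2; basic: 10 − 5 = 5; premium: 16 − 10 = 6. Middling prefers premium.
Unhealthy (assigned none): none: 2 − 0 = 2; basic: 10 − 11 = -1; premium: 16 − 22 = -6. Unhealthy stays.
At least one type deviates; the separating profile fails.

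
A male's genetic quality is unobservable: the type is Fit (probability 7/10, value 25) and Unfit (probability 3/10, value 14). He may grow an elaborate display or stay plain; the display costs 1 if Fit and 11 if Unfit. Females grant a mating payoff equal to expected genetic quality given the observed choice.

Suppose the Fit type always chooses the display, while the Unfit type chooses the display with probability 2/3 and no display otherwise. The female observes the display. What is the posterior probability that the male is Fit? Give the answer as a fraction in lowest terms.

7/9

P(the display) = (7/10)·1 + (3/10)·(2/3) = 9/10.
By Bayes' rule, P(Fit | the display) = (7/10) / (9/10) = 7/9.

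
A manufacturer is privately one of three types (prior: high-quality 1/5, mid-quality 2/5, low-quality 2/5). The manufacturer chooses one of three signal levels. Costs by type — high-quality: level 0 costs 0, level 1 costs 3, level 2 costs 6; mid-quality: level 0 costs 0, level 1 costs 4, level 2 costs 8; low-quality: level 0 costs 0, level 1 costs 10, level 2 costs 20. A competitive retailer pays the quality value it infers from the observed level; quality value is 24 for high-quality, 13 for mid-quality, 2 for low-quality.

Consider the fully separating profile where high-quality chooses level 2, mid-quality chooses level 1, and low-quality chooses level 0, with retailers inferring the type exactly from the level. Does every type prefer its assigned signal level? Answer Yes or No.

Separating prices: level 2 → 24, level 1 → 13, level 0 → 2.
high-quality (assigned level 2): level 0: 2 − 0 = 2; level 1: 13 − 3 = 10; level 2: 24 − 6 = 18. high-quality stays.
mid-quality (assigned level 1): level 0: 2 − 0 = 2; level 1: 13 − 4 = 9; level 2: 24 − 8 = 16. mid-quality prefers level 2.
low-quality (assigned level 0): level 0: 2 − 0 = 2; level 1: 13 − 10 = 3; level 2: 24 − 20 = 4. low-quality prefers level 2.
At least one type deviates; the separating profile fails.

No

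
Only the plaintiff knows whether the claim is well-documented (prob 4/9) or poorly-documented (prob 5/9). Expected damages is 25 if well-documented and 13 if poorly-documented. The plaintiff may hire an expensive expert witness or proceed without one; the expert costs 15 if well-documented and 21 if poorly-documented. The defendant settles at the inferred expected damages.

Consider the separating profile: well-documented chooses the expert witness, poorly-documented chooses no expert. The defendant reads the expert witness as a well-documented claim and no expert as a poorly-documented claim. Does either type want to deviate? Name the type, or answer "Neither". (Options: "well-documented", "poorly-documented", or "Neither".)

The expert witness pays 25; no expert pays 13.
well-documented: assigned the expert witness, nets 25 − 15 = 10; deviating to no expert nets 13.
poorly-documented: assigned no expert, nets 13; deviating to the expert witness nets 25 − 21 = 4.
The well-documented type gains 3 by deviating.

well-documented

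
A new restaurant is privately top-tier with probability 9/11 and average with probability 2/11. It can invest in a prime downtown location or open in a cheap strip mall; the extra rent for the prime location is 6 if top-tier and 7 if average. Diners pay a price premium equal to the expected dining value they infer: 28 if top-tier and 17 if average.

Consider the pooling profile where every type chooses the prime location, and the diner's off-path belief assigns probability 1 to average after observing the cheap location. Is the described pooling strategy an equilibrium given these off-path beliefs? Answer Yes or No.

On path, the diner holds the prior and pays 9/11·28 + 2/11·17 = 26. Off path (the cheap location), believing average, it pays 17.
top-tier: the prime location nets 26 − 6 = 20; the cheap location nets 17. top-tier stays.
average: the prime location nets 26 − 7 = 19; the cheap location nets 17. average stays.
No type deviates, so pooling is sustained.

Yes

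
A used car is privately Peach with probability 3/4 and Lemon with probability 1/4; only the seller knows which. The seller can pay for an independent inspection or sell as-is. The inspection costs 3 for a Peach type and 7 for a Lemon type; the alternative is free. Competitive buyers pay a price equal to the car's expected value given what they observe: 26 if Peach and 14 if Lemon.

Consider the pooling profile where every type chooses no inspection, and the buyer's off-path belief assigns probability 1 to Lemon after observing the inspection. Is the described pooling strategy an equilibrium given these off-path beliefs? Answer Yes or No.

Yes

On path, the buyer holds the prior and pays 3/4·26 + 1/4·14 = 23. Off path (the inspection), believing Lemon, it pays 14.
Peach: no inspection nets 23; the inspection nets 14 − 3 = 11. Peach stays.
Lemon: no inspection nets 23; the inspection nets 14 − 7 = 7. Lemon stays.
No type deviates, so pooling is sustained.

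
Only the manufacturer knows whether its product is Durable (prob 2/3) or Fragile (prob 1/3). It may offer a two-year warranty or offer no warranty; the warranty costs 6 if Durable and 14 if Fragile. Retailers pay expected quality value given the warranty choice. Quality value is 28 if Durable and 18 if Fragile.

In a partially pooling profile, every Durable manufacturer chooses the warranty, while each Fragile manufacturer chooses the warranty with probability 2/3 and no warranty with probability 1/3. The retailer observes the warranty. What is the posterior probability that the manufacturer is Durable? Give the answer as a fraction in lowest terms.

3/4

P(the warranty) = (2/3)·1 + (1/3)·(2/3) = 8/9.
By Bayes' rule, P(Durable | the warranty) = (2/3) / (8/9) = 3/4.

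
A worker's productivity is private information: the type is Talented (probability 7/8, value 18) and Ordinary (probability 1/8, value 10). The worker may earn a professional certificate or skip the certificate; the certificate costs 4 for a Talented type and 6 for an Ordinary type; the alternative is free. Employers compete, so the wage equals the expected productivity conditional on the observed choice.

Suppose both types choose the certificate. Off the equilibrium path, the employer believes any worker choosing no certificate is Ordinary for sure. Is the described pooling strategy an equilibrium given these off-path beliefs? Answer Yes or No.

On path, the employer holds the prior and pays 7/8·18 + 1/8·10 = 17. Off path (no certificate), believing Ordinary, it pays 10.
Talented: the certificate nets 17 − 4 = 13; no certificate nets 10. Talented stays.
Ordinary: the certificate nets 17 − 6 = 11; no certificate nets 10. Ordinary stays.
No type deviates, so pooling is sustained.

Yes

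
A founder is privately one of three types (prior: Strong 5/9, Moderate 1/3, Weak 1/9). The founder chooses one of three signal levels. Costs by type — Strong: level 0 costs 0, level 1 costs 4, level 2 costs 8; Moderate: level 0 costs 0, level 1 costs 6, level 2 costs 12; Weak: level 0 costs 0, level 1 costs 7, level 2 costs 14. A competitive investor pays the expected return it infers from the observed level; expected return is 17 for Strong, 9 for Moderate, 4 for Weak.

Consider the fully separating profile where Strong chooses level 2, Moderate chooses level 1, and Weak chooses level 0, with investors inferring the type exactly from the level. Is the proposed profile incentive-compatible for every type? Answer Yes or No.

Separating valuations: level 2 → 17, level 1 → 9, level 0 → 4.
Strong (assigned level 2): level 0: 4 − 0 = 4; level 1: 9 − 4 = 5; level 2: 17 − 8 = 9. Strong stays.
Moderate (assigned level 1): level 0: 4 − 0 = 4; level 1: 9 − 6 = 3; level 2: 17 − 12 = 5. Moderate prefers level 2.
Weak (assigned level 0): level 0: 4 − 0 = 4; level 1: 9 − 7 = 2; level 2: 17 − 14 = 3. Weak stays.
At least one type deviates; the separating profile fails.

No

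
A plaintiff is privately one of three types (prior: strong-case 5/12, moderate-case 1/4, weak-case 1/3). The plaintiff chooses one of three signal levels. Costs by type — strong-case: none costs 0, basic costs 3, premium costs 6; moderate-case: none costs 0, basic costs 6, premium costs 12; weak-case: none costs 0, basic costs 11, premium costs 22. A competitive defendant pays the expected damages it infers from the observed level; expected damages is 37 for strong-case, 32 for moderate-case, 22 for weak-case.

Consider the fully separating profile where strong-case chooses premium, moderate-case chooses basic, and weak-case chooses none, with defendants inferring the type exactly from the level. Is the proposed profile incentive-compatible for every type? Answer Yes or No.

Separating settlements: premium → 37, basic → 32, none → 22.
strong-case (assigned premium): none: 22 − 0 = 22; basic: 32 − 3 = 29; premium: 37 − 6 = 31. strong-case stays.
moderate-case (assigned basic): none: 22 − 0 = 22; basic: 32 − 6 = 26; premium: 37 − 12 = 25. moderate-case stays.
weak-case (assigned none): none: 22 − 0 = 22; basic: 32 − 11 = 21; premium: 37 − 22 = 15. weak-case stays.
Every type prefers its assigned level; separation holds.

Yes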